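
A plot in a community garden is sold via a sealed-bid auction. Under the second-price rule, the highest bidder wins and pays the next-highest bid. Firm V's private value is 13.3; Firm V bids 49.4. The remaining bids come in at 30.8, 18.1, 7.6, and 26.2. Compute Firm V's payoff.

Firm V's payoff: -17.5.

Highest competing bid: 30.8.
Firm V's bid 49.4 is the highest overall, so Firm V wins and pays the second-highest bid, 30.8.
Payoff = value − price = 13.3 − 30.8 = -17.5.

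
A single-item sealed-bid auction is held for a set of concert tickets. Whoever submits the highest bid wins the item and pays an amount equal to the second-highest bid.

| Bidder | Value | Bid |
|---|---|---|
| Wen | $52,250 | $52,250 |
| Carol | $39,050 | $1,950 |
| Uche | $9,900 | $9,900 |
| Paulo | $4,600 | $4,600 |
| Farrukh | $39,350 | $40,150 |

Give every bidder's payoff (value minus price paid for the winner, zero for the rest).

Payoffs: Wen $12,100, Carol $0, Uche $0, Paulo $0, Farrukh $0.

Ordered from highest: Wen $52,250 > Farrukh $40,150 > Uche $9,900 > Paulo $4,600 > Carol $1,950.
Wen has the top bid and wins; the price is the second-highest bid, $40,150.
Wen's payoff = $52,250 − $40,150 = $12,100. All other bidders lose, so their payoff is 0.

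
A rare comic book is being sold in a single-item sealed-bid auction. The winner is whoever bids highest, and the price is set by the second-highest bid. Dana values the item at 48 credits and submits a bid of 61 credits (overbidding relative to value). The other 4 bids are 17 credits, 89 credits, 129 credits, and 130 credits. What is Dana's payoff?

Highest competing bid: 130 credits.
Dana's bid 61 credits is not the highest, so Dana loses, pays nothing, and earns zero payoff.

0 credits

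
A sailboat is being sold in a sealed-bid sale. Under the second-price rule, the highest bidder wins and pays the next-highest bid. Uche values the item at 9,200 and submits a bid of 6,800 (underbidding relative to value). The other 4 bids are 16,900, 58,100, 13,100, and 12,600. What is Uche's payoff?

Highest competing bid: 58,100.
Uche's bid 6,800 is not the highest, so Uche loses, pays nothing, and earns zero payoff.

0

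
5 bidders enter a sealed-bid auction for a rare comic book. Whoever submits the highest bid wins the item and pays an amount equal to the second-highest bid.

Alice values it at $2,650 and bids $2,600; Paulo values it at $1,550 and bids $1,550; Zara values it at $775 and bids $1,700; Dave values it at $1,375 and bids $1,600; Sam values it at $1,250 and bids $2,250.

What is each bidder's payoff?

Alice $400, Paulo $0, Zara $0, Dave $0, Sam $0.

Bids in descending order: Alice $2,600; Sam $2,250; Zara $1,700; Dave $1,600; Paulo $1,550.
Alice has the top bid and wins; the price is the second-highest bid, $2,250.
Alice's payoff = $2,650 − $2,250 = $400. All other bidders lose, so their payoff is 0.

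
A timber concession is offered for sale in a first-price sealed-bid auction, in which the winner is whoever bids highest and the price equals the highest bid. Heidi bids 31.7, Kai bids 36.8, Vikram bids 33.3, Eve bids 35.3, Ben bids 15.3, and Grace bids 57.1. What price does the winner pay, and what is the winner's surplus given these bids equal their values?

Ranking the bids: Grace 57.1; Kai 36.8; Eve 35.3; Vikram 33.3; Heidi 31.7; Ben 15.3.
Grace is the highest bidder, so Grace wins.
Under the first-price rule, the price is the highest bid: 57.1.
Surplus = 57.1 − 57.1 = 0.0.

Price 57.1; surplus 0.0.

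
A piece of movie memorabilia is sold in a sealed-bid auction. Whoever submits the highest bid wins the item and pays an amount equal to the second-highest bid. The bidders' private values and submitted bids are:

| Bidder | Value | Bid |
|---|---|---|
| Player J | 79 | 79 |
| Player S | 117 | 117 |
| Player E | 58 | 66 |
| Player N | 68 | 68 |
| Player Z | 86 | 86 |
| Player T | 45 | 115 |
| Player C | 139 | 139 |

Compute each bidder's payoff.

Ranking the bids: Player C 139; Player S 117; Player T 115; Player Z 86; Player J 79; Player N 68; Player E 66.
Player C has the top bid and wins; the price is the second-highest bid, 117.
Player C's payoff = 139 − 117 = 22. All other bidders lose, so their payoff is 0.

Payoffs: Player J 0, Player S 0, Player E 0, Player N 0, Player Z 0, Player T 0, Player C 22.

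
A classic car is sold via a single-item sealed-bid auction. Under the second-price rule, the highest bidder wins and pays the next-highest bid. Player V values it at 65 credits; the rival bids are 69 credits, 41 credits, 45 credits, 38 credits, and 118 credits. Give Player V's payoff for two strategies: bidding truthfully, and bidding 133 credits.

The highest competing bid is 118 credits.
Bidding truthfully at 65 credits: the top bid is 118 credits (a rival), so Player V loses. Payoff = 0 credits.
Bidding 133 credits: Player V has the top bid, wins, and pays the second-highest bid 118 credits. Payoff = 65 credits − 118 credits = -53 credits.
Deviating from a truthful bid can only lose payoff in a second-price auction — never gain.

(a) 0 credits  (b) -53 credits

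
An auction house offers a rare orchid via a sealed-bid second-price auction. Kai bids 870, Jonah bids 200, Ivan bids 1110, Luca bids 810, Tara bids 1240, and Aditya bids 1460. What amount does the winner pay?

Ranking the bids: Aditya 1460 > Tara 1240 > Ivan 1110 > Kai 870 > Luca 810 > Jonah 200.
Aditya has the highest bid, so Aditya wins.
The second-highest bid is 1240, so that is what Aditya pays.

The winner pays 1240.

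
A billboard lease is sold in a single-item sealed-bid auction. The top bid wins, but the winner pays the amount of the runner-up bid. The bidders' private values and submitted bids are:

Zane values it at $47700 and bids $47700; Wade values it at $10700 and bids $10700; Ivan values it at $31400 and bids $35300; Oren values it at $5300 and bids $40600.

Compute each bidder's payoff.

Payoffs: Zane $7100, Wade $0, Ivan $0, Oren $0.

Sorted high to low: Zane $47700 > Oren $40600 > Ivan $35300 > Wade $10700.
Zane has the top bid and wins; the price is the second-highest bid, $40600.
Zane's payoff = $47700 − $40600 = $7100. All other bidders lose, so their payoff is 0.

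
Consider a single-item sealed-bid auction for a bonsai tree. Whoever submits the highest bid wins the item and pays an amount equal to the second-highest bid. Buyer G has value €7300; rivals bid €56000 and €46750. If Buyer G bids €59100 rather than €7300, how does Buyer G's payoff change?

The highest competing bid is €56000.
Bidding truthfully at €7300: the top bid is €56000 (a rival), so Buyer G loses. Payoff = €0.
Bidding €59100: Buyer G has the top bid, wins, and pays the second-highest bid €56000. Payoff = €7300 − €56000 = -€48700.
Change = -€48700 − €0 = -€48700.
This is the dominant-strategy logic: truthful bidding weakly beats any alternative.

-€48700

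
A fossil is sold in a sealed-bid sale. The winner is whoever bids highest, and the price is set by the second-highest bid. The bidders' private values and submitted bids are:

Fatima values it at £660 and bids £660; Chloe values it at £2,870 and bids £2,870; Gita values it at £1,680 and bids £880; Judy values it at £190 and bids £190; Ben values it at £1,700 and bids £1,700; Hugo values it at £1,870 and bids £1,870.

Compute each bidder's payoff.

Payoffs: Fatima £0, Chloe £1,000, Gita £0, Judy £0, Ben £0, Hugo £0.

Bids in descending order: Chloe £2,870 > Hugo £1,870 > Ben £1,700 > Gita £880 > Fatima £660 > Judy £190.
Chloe has the top bid and wins; the price is the second-highest bid, £1,870.
Chloe's payoff = £2,870 − £1,870 = £1,000. All other bidders lose, so their payoff is 0.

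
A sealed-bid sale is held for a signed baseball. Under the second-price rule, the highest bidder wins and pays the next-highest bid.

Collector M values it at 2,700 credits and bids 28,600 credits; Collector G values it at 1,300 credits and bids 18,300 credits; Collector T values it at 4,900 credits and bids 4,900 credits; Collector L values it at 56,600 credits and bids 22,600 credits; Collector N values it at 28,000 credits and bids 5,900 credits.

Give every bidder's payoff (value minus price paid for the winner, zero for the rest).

Payoffs: Collector M -19,900 credits, Collector G 0 credits, Collector T 0 credits, Collector L 0 credits, Collector N 0 credits.

Ordered from highest: Collector M 28,600 credits; Collector L 22,600 credits; Collector G 18,300 credits; Collector N 5,900 credits; Collector T 4,900 credits.
Collector M has the top bid and wins; the price is the second-highest bid, 22,600 credits.
Collector M's payoff = 2,700 credits − 22,600 credits = -19,900 credits. All other bidders lose, so their payoff is 0.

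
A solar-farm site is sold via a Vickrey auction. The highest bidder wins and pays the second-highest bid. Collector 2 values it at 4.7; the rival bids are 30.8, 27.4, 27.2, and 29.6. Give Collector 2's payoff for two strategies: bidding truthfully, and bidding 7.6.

(a) 0.0  (b) 0.0

The highest competing bid is 30.8.
Bidding truthfully at 4.7: the top bid is 30.8 (a rival), so Collector 2 loses. Payoff = 0.0.
Bidding 7.6: the top bid is 30.8 (a rival), so Collector 2 loses. Payoff = 0.0.
The bid only affects whether you win, not the price — here both bids land on the same side of the top rival bid, so the deviation is payoff-neutral.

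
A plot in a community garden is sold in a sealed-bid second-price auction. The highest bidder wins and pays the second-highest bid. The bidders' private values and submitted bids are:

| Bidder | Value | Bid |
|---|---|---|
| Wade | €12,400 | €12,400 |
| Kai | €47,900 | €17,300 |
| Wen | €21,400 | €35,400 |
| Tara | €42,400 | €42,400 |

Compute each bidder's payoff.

Wade €0, Kai €0, Wen €0, Tara €7,000.

Ranking the bids: Tara €42,400, then Wen €35,400, then Kai €17,300, then Wade €12,400.
Tara has the top bid and wins; the price is the second-highest bid, €35,400.
Tara's payoff = €42,400 − €35,400 = €7,000. All other bidders lose, so their payoff is 0.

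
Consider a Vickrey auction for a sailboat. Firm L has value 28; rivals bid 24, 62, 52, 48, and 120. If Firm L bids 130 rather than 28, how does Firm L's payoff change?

-92

The highest competing bid is 120.
Bidding truthfully at 28: the top bid is 120 (a rival), so Firm L loses. Payoff = 0.
Bidding 130: Firm L has the top bid, wins, and pays the second-highest bid 120. Payoff = 28 − 120 = -92.
Change = -92 − 0 = -92.
Deviating from a truthful bid can only lose payoff in a second-price auction — never gain.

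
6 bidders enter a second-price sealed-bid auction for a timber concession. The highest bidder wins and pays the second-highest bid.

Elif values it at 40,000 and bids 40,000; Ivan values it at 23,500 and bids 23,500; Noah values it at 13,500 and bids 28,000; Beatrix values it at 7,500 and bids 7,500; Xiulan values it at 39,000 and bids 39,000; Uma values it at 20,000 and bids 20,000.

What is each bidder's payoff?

Ordered from highest: Elif 40,000; Xiulan 39,000; Noah 28,000; Ivan 23,500; Uma 20,000; Beatrix 7,500.
Elif has the top bid and wins; the price is the second-highest bid, 39,000.
Elif's payoff = 40,000 − 39,000 = 1,000. All other bidders lose, so their payoff is 0.

Elif 1,000, Ivan 0, Noah 0, Beatrix 0, Xiulan 0, Uma 0.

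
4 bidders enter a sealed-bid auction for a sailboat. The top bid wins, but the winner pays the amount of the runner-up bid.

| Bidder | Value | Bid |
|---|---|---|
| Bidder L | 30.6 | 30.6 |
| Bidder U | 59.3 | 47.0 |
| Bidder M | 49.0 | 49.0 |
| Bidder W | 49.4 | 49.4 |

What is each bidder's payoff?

Ordered from highest: Bidder W 49.4, then Bidder M 49.0, then Bidder U 47.0, then Bidder L 30.6.
Bidder W has the top bid and wins; the price is the second-highest bid, 49.0.
Bidder W's payoff = 49.4 − 49.0 = 0.4. All other bidders lose, so their payoff is 0.

Bidder L 0.0, Bidder U 0.0, Bidder M 0.0, Bidder W 0.4.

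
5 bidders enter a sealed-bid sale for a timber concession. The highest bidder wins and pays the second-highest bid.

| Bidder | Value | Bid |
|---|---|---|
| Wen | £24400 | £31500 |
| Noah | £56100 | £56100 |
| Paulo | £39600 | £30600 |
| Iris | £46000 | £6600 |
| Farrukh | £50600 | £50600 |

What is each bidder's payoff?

Bids in descending order: Noah £56100, then Farrukh £50600, then Wen £31500, then Paulo £30600, then Iris £6600.
Noah has the top bid and wins; the price is the second-highest bid, £50600.
Noah's payoff = £56100 − £50600 = £5500. All other bidders lose, so their payoff is 0.

Payoffs: Wen £0, Noah £5500, Paulo £0, Iris £0, Farrukh £0.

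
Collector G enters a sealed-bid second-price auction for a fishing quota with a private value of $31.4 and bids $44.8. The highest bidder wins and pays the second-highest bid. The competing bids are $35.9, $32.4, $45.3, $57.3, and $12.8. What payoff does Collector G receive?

Highest competing bid: $57.3.
Collector G's bid $44.8 is not the highest, so Collector G loses, pays nothing, and earns zero payoff.

Payoff = $0.0.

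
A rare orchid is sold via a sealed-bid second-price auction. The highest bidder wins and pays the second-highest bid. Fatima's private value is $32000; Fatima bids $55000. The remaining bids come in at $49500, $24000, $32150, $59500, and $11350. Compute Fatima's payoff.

Highest competing bid: $59500.
Fatima's bid $55000 is not the highest, so Fatima loses, pays nothing, and earns zero payoff.

$0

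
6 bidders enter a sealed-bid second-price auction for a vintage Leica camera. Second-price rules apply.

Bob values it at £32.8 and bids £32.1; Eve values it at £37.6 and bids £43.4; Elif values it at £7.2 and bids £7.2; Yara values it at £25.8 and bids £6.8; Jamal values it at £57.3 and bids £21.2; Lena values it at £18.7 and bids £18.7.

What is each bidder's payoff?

Ordered from highest: Eve £43.4 > Bob £32.1 > Jamal £21.2 > Lena £18.7 > Elif £7.2 > Yara £6.8.
Eve has the top bid and wins; the price is the second-highest bid, £32.1.
Eve's payoff = £37.6 − £32.1 = £5.5. All other bidders lose, so their payoff is 0.

Bob £0.0, Eve £5.5, Elif £0.0, Yara £0.0, Jamal £0.0, Lena £0.0.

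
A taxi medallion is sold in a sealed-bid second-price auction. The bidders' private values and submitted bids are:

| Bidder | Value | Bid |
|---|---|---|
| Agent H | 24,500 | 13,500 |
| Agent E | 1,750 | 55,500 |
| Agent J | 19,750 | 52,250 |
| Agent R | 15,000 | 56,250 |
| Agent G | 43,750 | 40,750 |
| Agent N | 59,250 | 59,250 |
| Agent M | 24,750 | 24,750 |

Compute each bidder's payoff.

Agent H 0, Agent E 0, Agent J 0, Agent R 0, Agent G 0, Agent N 3,000, Agent M 0.

Sorted high to low: Agent N 59,250 > Agent R 56,250 > Agent E 55,500 > Agent J 52,250 > Agent G 40,750 > Agent M 24,750 > Agent H 13,500.
Agent N has the top bid and wins; the price is the second-highest bid, 56,250.
Agent N's payoff = 59,250 − 56,250 = 3,000. All other bidders lose, so their payoff is 0.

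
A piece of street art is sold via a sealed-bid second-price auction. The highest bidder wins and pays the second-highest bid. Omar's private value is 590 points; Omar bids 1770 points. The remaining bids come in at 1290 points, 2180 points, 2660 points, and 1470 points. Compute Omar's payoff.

Highest competing bid: 2660 points.
Omar's bid 1770 points is not the highest, so Omar loses, pays nothing, and earns zero payoff.

0 points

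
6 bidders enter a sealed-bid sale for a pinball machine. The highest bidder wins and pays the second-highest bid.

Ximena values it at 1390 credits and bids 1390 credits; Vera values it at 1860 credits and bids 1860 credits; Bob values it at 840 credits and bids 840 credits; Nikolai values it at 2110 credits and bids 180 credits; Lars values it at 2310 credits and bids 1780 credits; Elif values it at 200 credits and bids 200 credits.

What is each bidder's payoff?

Sorted high to low: Vera 1860 credits; Lars 1780 credits; Ximena 1390 credits; Bob 840 credits; Elif 200 credits; Nikolai 180 credits.
Vera has the top bid and wins; the price is the second-highest bid, 1780 credits.
Vera's payoff = 1860 credits − 1780 credits = 80 credits. All other bidders lose, so their payoff is 0.

Payoffs: Ximena 0 credits, Vera 80 credits, Bob 0 credits, Nikolai 0 credits, Lars 0 credits, Elif 0 credits.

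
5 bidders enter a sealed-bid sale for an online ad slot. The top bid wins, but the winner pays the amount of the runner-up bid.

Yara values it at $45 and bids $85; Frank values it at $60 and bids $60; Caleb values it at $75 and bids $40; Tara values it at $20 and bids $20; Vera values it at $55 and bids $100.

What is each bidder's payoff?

Ranking the bids: Vera $100, then Yara $85, then Frank $60, then Caleb $40, then Tara $20.
Vera has the top bid and wins; the price is the second-highest bid, $85.
Vera's payoff = $55 − $85 = -$30. All other bidders lose, so their payoff is 0.

Yara $0, Frank $0, Caleb $0, Tara $0, Vera -$30.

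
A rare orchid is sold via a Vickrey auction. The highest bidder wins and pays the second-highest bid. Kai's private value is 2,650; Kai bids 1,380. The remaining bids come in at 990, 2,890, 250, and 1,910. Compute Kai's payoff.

Highest competing bid: 2,890.
Kai's bid 1,380 is not the highest, so Kai loses, pays nothing, and earns zero payoff.

Kai's payoff: 0.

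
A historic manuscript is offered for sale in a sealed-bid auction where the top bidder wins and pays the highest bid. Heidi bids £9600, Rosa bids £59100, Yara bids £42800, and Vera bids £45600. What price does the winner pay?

Price paid: £59100.

Bids in descending order: Rosa £59100; Vera £45600; Yara £42800; Heidi £9600.
Rosa is the highest bidder, so Rosa wins.
Under the first-price rule, the price is the highest bid: £59100.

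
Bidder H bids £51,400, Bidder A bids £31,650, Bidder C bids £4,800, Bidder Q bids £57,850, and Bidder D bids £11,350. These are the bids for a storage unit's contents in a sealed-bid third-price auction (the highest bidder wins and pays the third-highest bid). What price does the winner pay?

Ranking the bids: Bidder Q £57,850 > Bidder H £51,400 > Bidder A £31,650 > Bidder D £11,350 > Bidder C £4,800.
Bidder Q is the highest bidder, so Bidder Q wins.
Under the third-price rule, the price is the third-highest bid: £31,650.

£31,650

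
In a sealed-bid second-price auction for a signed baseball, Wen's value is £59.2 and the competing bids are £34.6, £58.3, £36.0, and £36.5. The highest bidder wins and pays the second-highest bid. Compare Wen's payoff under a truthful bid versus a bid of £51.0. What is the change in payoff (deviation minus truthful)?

Change in payoff: -£0.9.

The highest competing bid is £58.3.
Bidding truthfully at £59.2: Wen has the top bid, wins, and pays the second-highest bid £58.3. Payoff = £59.2 − £58.3 = £0.9.
Bidding £51.0: the top bid is £58.3 (a rival), so Wen loses. Payoff = £0.0.
Change = £0.0 − £0.9 = -£0.9.
Deviating from a truthful bid can only lose payoff in a second-price auction — never gain.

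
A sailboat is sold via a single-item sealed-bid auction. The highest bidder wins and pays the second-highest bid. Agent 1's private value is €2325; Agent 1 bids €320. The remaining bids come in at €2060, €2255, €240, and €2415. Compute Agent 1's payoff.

Payoff = €0.

Highest competing bid: €2415.
Agent 1's bid €320 is not the highest, so Agent 1 loses, pays nothing, and earns zero payoff.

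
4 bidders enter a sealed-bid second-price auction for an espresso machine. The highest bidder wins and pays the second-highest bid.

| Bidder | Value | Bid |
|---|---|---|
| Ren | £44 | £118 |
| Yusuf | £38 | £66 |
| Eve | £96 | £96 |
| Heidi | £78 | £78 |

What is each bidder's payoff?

Payoffs: Ren -£52, Yusuf £0, Eve £0, Heidi £0.

Ranking the bids: Ren £118, then Eve £96, then Heidi £78, then Yusuf £66.
Ren has the top bid and wins; the price is the second-highest bid, £96.
Ren's payoff = £44 − £96 = -£52. All other bidders lose, so their payoff is 0.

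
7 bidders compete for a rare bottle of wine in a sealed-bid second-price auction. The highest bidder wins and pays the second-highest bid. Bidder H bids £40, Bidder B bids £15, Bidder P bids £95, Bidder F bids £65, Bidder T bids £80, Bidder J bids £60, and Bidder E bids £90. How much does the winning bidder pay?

The winner pays £90.

Ordered from highest: Bidder P £95 > Bidder E £90 > Bidder T £80 > Bidder F £65 > Bidder J £60 > Bidder H £40 > Bidder B £15.
Bidder P has the highest bid, so Bidder P wins.
The second-highest bid is £90, so that is what Bidder P pays.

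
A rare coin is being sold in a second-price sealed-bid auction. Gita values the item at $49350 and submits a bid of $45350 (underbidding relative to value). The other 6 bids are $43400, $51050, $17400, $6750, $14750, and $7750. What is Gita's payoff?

Gita's payoff: $0.

Highest competing bid: $51050.
Gita's bid $45350 is not the highest, so Gita loses, pays nothing, and earns zero payoff.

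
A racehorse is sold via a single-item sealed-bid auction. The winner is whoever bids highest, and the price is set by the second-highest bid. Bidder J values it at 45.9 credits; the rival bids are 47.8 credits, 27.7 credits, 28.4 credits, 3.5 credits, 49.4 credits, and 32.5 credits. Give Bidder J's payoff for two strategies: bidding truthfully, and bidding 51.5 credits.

Truthful: 0.0 credits; alternative: -3.5 credits.

The highest competing bid is 49.4 credits.
Bidding truthfully at 45.9 credits: the top bid is 49.4 credits (a rival), so Bidder J loses. Payoff = 0.0 credits.
Bidding 51.5 credits: Bidder J has the top bid, wins, and pays the second-highest bid 49.4 credits. Payoff = 45.9 credits − 49.4 credits = -3.5 credits.
This is the dominant-strategy logic: truthful bidding weakly beats any alternative.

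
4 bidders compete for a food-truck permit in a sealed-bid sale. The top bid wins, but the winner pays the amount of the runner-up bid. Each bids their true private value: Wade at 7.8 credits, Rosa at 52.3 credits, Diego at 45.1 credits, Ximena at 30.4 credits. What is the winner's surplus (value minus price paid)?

Ordered from highest: Rosa 52.3 credits, then Diego 45.1 credits, then Ximena 30.4 credits, then Wade 7.8 credits.
Rosa wins with the top bid and pays the second-highest, 45.1 credits.
Surplus = 52.3 credits − 45.1 credits = 7.2 credits.

7.2 credits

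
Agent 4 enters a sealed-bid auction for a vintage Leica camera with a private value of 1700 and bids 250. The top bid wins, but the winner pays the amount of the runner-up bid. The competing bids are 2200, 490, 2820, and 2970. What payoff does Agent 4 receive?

Payoff = 0.

Highest competing bid: 2970.
Agent 4's bid 250 is not the highest, so Agent 4 loses, pays nothing, and earns zero payoff.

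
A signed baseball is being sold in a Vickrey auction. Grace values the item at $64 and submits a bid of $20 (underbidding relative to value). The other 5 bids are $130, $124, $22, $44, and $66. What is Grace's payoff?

Grace's payoff: $0.

Highest competing bid: $130.
Grace's bid $20 is not the highest, so Grace loses, pays nothing, and earns zero payoff.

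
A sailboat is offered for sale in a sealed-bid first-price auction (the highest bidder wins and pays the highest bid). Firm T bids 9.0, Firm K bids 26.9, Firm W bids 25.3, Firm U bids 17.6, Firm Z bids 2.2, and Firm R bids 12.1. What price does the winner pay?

The winner pays 26.9.

Ranking the bids: Firm K 26.9, then Firm W 25.3, then Firm U 17.6, then Firm R 12.1, then Firm T 9.0, then Firm Z 2.2.
Firm K is the highest bidder, so Firm K wins.
Under the first-price rule, the price is the highest bid: 26.9.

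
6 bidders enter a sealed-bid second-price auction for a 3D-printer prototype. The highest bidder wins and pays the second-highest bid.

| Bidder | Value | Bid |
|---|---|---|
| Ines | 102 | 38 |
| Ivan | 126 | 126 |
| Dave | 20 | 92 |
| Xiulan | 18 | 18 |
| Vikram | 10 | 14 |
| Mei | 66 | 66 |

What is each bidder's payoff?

Sorted high to low: Ivan 126; Dave 92; Mei 66; Ines 38; Xiulan 18; Vikram 14.
Ivan has the top bid and wins; the price is the second-highest bid, 92.
Ivan's payoff = 126 − 92 = 34. All other bidders lose, so their payoff is 0.

Ines 0, Ivan 34, Dave 0, Xiulan 0, Vikram 0, Mei 0.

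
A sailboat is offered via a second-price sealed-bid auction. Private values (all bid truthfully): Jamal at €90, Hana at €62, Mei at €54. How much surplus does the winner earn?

Surplus = €28.

Ranking the bids: Jamal €90, then Hana €62, then Mei €54.
Jamal wins with the top bid and pays the second-highest, €62.
Surplus = €90 − €62 = €28.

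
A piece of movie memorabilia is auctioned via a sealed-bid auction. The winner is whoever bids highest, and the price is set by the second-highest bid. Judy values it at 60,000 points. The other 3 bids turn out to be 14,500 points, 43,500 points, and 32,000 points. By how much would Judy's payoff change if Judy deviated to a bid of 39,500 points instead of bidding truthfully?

-16,500 points

The highest competing bid is 43,500 points.
Bidding truthfully at 60,000 points: Judy has the top bid, wins, and pays the second-highest bid 43,500 points. Payoff = 60,000 points − 43,500 points = 16,500 points.
Bidding 39,500 points: the top bid is 43,500 points (a rival), so Judy loses. Payoff = 0 points.
Change = 0 points − 16,500 points = -16,500 points.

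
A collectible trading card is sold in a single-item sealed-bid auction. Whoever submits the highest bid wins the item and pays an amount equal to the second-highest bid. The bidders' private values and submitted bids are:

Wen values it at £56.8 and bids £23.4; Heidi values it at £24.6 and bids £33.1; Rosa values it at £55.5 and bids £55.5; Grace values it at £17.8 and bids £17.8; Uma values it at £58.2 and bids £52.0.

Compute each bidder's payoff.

Payoffs: Wen £0.0, Heidi £0.0, Rosa £3.5, Grace £0.0, Uma £0.0.

Ranking the bids: Rosa £55.5, then Uma £52.0, then Heidi £33.1, then Wen £23.4, then Grace £17.8.
Rosa has the top bid and wins; the price is the second-highest bid, £52.0.
Rosa's payoff = £55.5 − £52.0 = £3.5. All other bidders lose, so their payoff is 0.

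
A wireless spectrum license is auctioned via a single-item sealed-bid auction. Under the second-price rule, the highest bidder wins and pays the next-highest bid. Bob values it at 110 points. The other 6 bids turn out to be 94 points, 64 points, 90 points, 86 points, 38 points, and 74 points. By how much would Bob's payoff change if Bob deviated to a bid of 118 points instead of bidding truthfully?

The highest competing bid is 94 points.
Bidding truthfully at 110 points: Bob has the top bid, wins, and pays the second-highest bid 94 points. Payoff = 110 points − 94 points = 16 points.
Bidding 118 points: Bob has the top bid, wins, and pays the second-highest bid 94 points. Payoff = 110 points − 94 points = 16 points.
Change = 16 points − 16 points = 0 points.

Payoff change: 0 points.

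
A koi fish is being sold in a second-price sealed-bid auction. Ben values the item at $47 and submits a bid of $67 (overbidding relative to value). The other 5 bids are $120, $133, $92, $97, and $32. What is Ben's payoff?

Highest competing bid: $133.
Ben's bid $67 is not the highest, so Ben loses, pays nothing, and earns zero payoff.

Payoff = $0.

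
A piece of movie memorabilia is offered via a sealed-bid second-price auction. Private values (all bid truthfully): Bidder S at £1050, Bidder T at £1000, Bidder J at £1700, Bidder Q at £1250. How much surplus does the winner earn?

Winner's surplus: £450.

Sorted high to low: Bidder J £1700, then Bidder Q £1250, then Bidder S £1050, then Bidder T £1000.
Bidder J wins with the top bid and pays the second-highest, £1250.
Surplus = £1700 − £1250 = £450.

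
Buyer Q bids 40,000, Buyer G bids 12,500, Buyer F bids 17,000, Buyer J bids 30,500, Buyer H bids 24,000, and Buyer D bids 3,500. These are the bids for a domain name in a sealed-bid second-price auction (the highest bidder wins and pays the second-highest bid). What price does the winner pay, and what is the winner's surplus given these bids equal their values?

The winner pays 30,500 for a surplus of 9,500.

Ordered from highest: Buyer Q 40,000; Buyer J 30,500; Buyer H 24,000; Buyer F 17,000; Buyer G 12,500; Buyer D 3,500.
Buyer Q is the highest bidder, so Buyer Q wins.
Under the second-price rule, the price is the second-highest bid: 30,500.
Surplus = 40,000 − 30,500 = 9,500.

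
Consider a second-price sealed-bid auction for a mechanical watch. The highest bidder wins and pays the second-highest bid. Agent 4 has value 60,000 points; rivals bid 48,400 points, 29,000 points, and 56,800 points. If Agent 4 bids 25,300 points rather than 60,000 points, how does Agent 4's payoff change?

Change in payoff: -3,200 points.

The highest competing bid is 56,800 points.
Bidding truthfully at 60,000 points: Agent 4 has the top bid, wins, and pays the second-highest bid 56,800 points. Payoff = 60,000 points − 56,800 points = 3,200 points.
Bidding 25,300 points: the top bid is 56,800 points (a rival), so Agent 4 loses. Payoff = 0 points.
Change = 0 points − 3,200 points = -3,200 points.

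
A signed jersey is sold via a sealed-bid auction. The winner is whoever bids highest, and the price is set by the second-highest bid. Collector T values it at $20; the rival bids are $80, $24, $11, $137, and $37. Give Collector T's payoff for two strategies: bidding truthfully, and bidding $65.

The highest competing bid is $137.
Bidding truthfully at $20: the top bid is $137 (a rival), so Collector T loses. Payoff = $0.
Bidding $65: the top bid is $137 (a rival), so Collector T loses. Payoff = $0.
The bid only affects whether you win, not the price — here both bids land on the same side of the top rival bid, so the deviation is payoff-neutral.

Truthful: $0; alternative: $0.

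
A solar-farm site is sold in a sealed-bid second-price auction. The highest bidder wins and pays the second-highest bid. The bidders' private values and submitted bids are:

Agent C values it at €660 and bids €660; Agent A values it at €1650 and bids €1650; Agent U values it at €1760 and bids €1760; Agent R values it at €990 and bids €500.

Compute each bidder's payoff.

Payoffs: Agent C €0, Agent A €0, Agent U €110, Agent R €0.

Ranking the bids: Agent U €1760; Agent A €1650; Agent C €660; Agent R €500.
Agent U has the top bid and wins; the price is the second-highest bid, €1650.
Agent U's payoff = €1760 − €1650 = €110. All other bidders lose, so their payoff is 0.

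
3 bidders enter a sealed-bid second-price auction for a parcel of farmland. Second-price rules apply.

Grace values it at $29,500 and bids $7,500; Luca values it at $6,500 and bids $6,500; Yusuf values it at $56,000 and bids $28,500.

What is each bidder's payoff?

Ranking the bids: Yusuf $28,500, then Grace $7,500, then Luca $6,500.
Yusuf has the top bid and wins; the price is the second-highest bid, $7,500.
Yusuf's payoff = $56,000 − $7,500 = $48,500. All other bidders lose, so their payoff is 0.

Grace $0, Luca $0, Yusuf $48,500.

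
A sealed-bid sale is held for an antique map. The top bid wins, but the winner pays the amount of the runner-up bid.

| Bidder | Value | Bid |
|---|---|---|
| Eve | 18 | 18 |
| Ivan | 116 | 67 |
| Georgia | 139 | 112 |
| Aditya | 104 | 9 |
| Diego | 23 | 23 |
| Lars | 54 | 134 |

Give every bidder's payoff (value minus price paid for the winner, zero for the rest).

Eve 0, Ivan 0, Georgia 0, Aditya 0, Diego 0, Lars -58.

Ranking the bids: Lars 134; Georgia 112; Ivan 67; Diego 23; Eve 18; Aditya 9.
Lars has the top bid and wins; the price is the second-highest bid, 112.
Lars's payoff = 54 − 112 = -58. All other bidders lose, so their payoff is 0.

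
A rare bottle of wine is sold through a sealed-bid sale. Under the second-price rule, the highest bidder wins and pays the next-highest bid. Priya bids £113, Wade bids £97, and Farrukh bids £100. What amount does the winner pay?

£100

Sorted high to low: Priya £113 > Farrukh £100 > Wade £97.
Priya has the highest bid, so Priya wins.
The second-highest bid is £100, so that is what Priya pays.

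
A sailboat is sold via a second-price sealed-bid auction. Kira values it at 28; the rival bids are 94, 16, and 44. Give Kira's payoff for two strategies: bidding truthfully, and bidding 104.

The highest competing bid is 94.
Bidding truthfully at 28: the top bid is 94 (a rival), so Kira loses. Payoff = 0.
Bidding 104: Kira has the top bid, wins, and pays the second-highest bid 94. Payoff = 28 − 94 = -66.

(a) 0  (b) -66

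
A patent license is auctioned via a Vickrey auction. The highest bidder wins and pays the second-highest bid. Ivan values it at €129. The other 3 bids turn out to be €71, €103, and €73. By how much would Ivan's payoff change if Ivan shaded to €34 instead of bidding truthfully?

The highest competing bid is €103.
Bidding truthfully at €129: Ivan has the top bid, wins, and pays the second-highest bid €103. Payoff = €129 − €103 = €26.
Bidding €34: the top bid is €103 (a rival), so Ivan loses. Payoff = €0.
Change = €0 − €26 = -€26.

Change in payoff: -€26.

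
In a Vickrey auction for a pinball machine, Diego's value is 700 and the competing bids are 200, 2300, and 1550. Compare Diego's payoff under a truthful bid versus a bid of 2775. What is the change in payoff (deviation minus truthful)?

The highest competing bid is 2300.
Bidding truthfully at 700: the top bid is 2300 (a rival), so Diego loses. Payoff = 0.
Bidding 2775: Diego has the top bid, wins, and pays the second-highest bid 2300. Payoff = 700 − 2300 = -1600.
Change = -1600 − 0 = -1600.
This is the dominant-strategy logic: truthful bidding weakly beats any alternative.

Payoff change: -1600.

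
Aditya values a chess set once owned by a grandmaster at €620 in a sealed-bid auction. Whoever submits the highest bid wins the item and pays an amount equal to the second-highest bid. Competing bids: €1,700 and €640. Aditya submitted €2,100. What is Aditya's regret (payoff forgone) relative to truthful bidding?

The highest competing bid is €1,700.
Bidding truthfully at €620: the top bid is €1,700 (a rival), so Aditya loses. Payoff = €0.
Bidding €2,100: Aditya has the top bid, wins, and pays the second-highest bid €1,700. Payoff = €620 − €1,700 = -€1,080.
Regret = truthful payoff − actual payoff = €0 − -€1,080 = €1,080.

€1,080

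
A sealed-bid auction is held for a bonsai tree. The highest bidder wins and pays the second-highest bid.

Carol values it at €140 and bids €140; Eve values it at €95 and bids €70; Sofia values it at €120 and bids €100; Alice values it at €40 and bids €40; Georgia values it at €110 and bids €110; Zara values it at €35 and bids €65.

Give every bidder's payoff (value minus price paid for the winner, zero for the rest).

Sorted high to low: Carol €140; Georgia €110; Sofia €100; Eve €70; Zara €65; Alice €40.
Carol has the top bid and wins; the price is the second-highest bid, €110.
Carol's payoff = €140 − €110 = €30. All other bidders lose, so their payoff is 0.

Payoffs: Carol €30, Eve €0, Sofia €0, Alice €0, Georgia €0, Zara €0.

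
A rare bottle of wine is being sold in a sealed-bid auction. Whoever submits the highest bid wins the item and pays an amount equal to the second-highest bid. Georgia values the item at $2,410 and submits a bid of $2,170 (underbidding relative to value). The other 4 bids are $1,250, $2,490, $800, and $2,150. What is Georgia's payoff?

Georgia's payoff: $0.

Highest competing bid: $2,490.
Georgia's bid $2,170 is not the highest, so Georgia loses, pays nothing, and earns zero payoff.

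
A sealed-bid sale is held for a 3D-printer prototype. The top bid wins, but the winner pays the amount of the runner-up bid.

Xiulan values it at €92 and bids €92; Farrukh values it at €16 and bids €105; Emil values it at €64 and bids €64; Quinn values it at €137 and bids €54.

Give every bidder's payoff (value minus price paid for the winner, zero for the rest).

Ordered from highest: Farrukh €105; Xiulan €92; Emil €64; Quinn €54.
Farrukh has the top bid and wins; the price is the second-highest bid, €92.
Farrukh's payoff = €16 − €92 = -€76. All other bidders lose, so their payoff is 0.

Xiulan €0, Farrukh -€76, Emil €0, Quinn €0.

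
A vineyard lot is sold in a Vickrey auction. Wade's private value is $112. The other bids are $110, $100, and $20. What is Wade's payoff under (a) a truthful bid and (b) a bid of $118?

(a) $2  (b) $2

The highest competing bid is $110.
Bidding truthfully at $112: Wade has the top bid, wins, and pays the second-highest bid $110. Payoff = $112 − $110 = $2.
Bidding $118: Wade has the top bid, wins, and pays the second-highest bid $110. Payoff = $112 − $110 = $2.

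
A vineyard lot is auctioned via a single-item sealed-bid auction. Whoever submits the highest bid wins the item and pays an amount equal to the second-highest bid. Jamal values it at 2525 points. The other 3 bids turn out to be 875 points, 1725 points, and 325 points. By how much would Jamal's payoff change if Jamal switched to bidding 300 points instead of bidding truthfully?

The highest competing bid is 1725 points.
Bidding truthfully at 2525 points: Jamal has the top bid, wins, and pays the second-highest bid 1725 points. Payoff = 2525 points − 1725 points = 800 points.
Bidding 300 points: the top bid is 1725 points (a rival), so Jamal loses. Payoff = 0 points.
Change = 0 points − 800 points = -800 points.
Deviating from a truthful bid can only lose payoff in a second-price auction — never gain.

Change in payoff: -800 points.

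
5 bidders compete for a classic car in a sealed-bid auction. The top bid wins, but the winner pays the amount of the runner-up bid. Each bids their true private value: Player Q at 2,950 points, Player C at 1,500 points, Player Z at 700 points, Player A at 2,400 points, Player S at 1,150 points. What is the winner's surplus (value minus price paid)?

Winner's surplus: 550 points.

Bids in descending order: Player Q 2,950 points, then Player A 2,400 points, then Player C 1,500 points, then Player S 1,150 points, then Player Z 700 points.
Player Q wins with the top bid and pays the second-highest, 2,400 points.
Surplus = 2,950 points − 2,400 points = 550 points.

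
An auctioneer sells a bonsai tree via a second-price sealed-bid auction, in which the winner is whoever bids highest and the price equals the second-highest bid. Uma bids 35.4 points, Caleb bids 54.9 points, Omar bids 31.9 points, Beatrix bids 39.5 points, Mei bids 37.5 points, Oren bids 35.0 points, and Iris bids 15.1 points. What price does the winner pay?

Ordered from highest: Caleb 54.9 points > Beatrix 39.5 points > Mei 37.5 points > Uma 35.4 points > Oren 35.0 points > Omar 31.9 points > Iris 15.1 points.
Caleb is the highest bidder, so Caleb wins.
Under the second-price rule, the price is the second-highest bid: 39.5 points.

39.5 points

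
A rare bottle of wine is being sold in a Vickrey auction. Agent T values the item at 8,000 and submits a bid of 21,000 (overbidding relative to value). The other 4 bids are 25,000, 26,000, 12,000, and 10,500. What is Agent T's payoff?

Highest competing bid: 26,000.
Agent T's bid 21,000 is not the highest, so Agent T loses, pays nothing, and earns zero payoff.

Payoff = 0.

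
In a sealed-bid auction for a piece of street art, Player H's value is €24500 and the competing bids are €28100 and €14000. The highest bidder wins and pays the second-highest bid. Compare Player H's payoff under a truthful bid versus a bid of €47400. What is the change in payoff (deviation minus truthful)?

Change in payoff: -€3600.

The highest competing bid is €28100.
Bidding truthfully at €24500: the top bid is €28100 (a rival), so Player H loses. Payoff = €0.
Bidding €47400: Player H has the top bid, wins, and pays the second-highest bid €28100. Payoff = €24500 − €28100 = -€3600.
Change = -€3600 − €0 = -€3600.
Deviating from a truthful bid can only lose payoff in a second-price auction — never gain.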